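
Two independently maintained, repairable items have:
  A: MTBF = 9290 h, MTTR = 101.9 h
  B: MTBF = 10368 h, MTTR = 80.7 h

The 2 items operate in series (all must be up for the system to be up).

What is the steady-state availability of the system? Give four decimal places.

A(A) = MTBF/(MTBF+MTTR) = 9290/(9290+101.9) = 0.989150
A(B) = MTBF/(MTBF+MTTR) = 10368/(10368+80.7) = 0.992277
Series availability: 0.989150 × 0.992277 = 0.9815

0.9815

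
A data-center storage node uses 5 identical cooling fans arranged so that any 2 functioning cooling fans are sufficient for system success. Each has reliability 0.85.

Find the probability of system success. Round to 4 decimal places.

R = Σ_{i=2}^{5} C(5,i) p^i (1−p)^{5−i} with p = 0.85
C(5,2)·0.85^2·0.15^3 = 0.024384
C(5,3)·0.85^3·0.15^2 = 0.138178
C(5,4)·0.85^4·0.15^1 = 0.391505
C(5,5)·0.85^5·0.15^0 = 0.443705
Sum = 0.9978

0.9978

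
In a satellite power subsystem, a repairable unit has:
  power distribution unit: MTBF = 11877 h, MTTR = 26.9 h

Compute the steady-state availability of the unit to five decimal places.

0.99774

A(power distribution unit) = MTBF/(MTBF+MTTR) = 11877/(11877+26.9) = 0.99774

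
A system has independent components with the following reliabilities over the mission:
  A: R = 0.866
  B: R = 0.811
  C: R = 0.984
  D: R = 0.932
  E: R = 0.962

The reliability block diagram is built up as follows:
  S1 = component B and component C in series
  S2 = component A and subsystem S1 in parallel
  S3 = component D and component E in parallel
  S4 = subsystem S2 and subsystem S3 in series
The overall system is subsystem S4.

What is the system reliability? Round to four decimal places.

0.9704

Series (B and C): 0.811000 × 0.984000 = 0.798024
Parallel (A and [0.798024]): 1 − (1 − 0.866000)(1 − 0.798024) = 0.972935
Parallel (D and E): 1 − (1 − 0.932000)(1 − 0.962000) = 0.997416
Series ([0.972935] and [0.997416]): 0.972935 × 0.997416 = 0.9704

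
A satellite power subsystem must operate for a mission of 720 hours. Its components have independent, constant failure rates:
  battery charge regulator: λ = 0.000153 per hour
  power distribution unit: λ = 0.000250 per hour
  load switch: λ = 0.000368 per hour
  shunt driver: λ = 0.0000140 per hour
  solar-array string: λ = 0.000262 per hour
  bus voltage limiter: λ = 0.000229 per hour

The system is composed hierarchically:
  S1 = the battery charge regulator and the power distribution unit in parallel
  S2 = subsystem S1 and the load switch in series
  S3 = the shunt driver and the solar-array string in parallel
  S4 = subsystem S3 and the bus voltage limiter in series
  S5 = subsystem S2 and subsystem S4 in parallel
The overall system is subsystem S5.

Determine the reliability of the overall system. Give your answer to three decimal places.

0.962

R(battery charge regulator) = exp(−0.000153 × 720) = 0.89569
R(power distribution unit) = exp(−0.000250 × 720) = 0.83527
R(load switch) = exp(−0.000368 × 720) = 0.76724
R(shunt driver) = exp(−0.0000140 × 720) = 0.98997
R(solar-array string) = exp(−0.000262 × 720) = 0.82808
R(bus voltage limiter) = exp(−0.000229 × 720) = 0.84800
Parallel (battery charge regulator and power distribution unit): 1 − (1 − 0.89569)(1 − 0.83527) = 0.98282
Series ([0.98282] and load switch): 0.98282 × 0.76724 = 0.75406
Parallel (shunt driver and solar-array string): 1 − (1 − 0.98997)(1 − 0.82808) = 0.99828
Series ([0.99828] and bus voltage limiter): 0.99828 × 0.84800 = 0.84654
Parallel ([0.75406] and [0.84654]): 1 − (1 − 0.75406)(1 − 0.84654) = 0.962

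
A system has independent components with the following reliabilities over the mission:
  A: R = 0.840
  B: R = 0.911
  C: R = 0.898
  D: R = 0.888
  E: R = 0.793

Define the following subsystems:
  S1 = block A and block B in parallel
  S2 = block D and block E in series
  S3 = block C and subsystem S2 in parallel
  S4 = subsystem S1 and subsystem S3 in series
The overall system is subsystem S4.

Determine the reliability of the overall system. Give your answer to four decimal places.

Parallel (A and B): 1 − (1 − 0.840000)(1 − 0.911000) = 0.985760
Series (D and E): 0.888000 × 0.793000 = 0.704184
Parallel (C and [0.704184]): 1 − (1 − 0.898000)(1 − 0.704184) = 0.969827
Series ([0.985760] and [0.969827]): 0.985760 × 0.969827 = 0.9560

0.9560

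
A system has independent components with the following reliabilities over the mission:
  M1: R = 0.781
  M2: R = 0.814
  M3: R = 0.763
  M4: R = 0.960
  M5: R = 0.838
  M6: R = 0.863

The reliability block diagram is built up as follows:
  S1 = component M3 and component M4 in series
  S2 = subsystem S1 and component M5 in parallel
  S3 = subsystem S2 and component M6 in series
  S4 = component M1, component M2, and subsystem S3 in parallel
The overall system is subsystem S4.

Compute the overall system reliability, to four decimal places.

Series (M3 and M4): 0.763000 × 0.960000 = 0.732480
Parallel ([0.732480] and M5): 1 − (1 − 0.732480)(1 − 0.838000) = 0.956662
Series ([0.956662] and M6): 0.956662 × 0.863000 = 0.825599
Parallel (M1, M2, and [0.825599]): 1 − (1 − 0.781000)(1 − 0.814000)(1 − 0.825599) = 0.9929

0.9929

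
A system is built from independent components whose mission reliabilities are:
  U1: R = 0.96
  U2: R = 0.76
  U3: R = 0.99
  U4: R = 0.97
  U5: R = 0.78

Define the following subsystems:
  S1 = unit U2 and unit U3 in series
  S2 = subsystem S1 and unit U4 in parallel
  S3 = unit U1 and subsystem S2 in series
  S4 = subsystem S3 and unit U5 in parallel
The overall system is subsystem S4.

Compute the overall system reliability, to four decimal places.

0.9896

Series (U2 and U3): 0.760000 × 0.990000 = 0.752400
Parallel ([0.752400] and U4): 1 − (1 − 0.752400)(1 − 0.970000) = 0.992572
Series (U1 and [0.992572]): 0.960000 × 0.992572 = 0.952869
Parallel ([0.952869] and U5): 1 − (1 − 0.952869)(1 − 0.780000) = 0.9896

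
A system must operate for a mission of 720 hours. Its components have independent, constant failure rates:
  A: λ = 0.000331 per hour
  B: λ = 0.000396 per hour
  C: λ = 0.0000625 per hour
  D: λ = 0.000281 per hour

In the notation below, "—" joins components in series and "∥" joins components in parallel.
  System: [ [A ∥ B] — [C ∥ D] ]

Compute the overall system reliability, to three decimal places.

0.940

R(A) = exp(−0.000331 × 720) = 0.78795
R(B) = exp(−0.000396 × 720) = 0.75192
R(C) = exp(−0.0000625 × 720) = 0.95600
R(D) = exp(−0.000281 × 720) = 0.81683
Parallel (A and B): 1 − (1 − 0.78795)(1 − 0.75192) = 0.94739
Parallel (C and D): 1 − (1 − 0.95600)(1 − 0.81683) = 0.99194
Series ([0.94739] and [0.99194]): 0.94739 × 0.99194 = 0.940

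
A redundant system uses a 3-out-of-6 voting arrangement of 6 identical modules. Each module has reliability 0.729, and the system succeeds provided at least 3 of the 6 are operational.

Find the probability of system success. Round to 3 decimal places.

R = Σ_{i=3}^{6} C(6,i) p^i (1−p)^{6−i} with p = 0.729
C(6,3)·0.729^3·0.271^3 = 0.15421
C(6,4)·0.729^4·0.271^2 = 0.31113
C(6,5)·0.729^5·0.271^1 = 0.33478
C(6,6)·0.729^6·0.271^0 = 0.15009
Sum = 0.950

0.950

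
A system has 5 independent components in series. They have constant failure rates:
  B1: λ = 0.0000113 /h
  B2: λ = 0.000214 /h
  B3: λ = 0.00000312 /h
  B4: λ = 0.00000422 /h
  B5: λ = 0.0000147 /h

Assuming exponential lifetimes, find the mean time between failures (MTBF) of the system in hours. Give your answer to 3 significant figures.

4040

Series of exponential components: λ_sys = Σ λ_i
λ_sys = 0.0000113 + 0.000214 + 0.00000312 + 0.00000422 + 0.0000147 = 2.4734e-04 /h
MTBF = 1 / λ_sys = 4040 h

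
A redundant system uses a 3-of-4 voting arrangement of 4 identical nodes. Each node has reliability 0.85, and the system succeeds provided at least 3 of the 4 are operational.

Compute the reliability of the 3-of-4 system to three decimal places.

0.890

R = Σ_{i=3}^{4} C(4,i) p^i (1−p)^{4−i} with p = 0.85
C(4,3)·0.85^3·0.15^1 = 0.36848
C(4,4)·0.85^4·0.15^0 = 0.52201
Sum = 0.890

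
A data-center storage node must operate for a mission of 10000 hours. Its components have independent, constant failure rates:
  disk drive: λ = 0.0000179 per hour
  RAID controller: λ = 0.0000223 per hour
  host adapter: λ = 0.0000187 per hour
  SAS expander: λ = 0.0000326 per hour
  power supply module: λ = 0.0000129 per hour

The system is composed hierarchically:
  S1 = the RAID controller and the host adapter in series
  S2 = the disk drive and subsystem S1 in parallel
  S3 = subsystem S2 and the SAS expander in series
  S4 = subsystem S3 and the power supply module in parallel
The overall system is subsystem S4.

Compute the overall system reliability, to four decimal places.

R(disk drive) = exp(−0.0000179 × 10000) = 0.836106
R(RAID controller) = exp(−0.0000223 × 10000) = 0.800115
R(host adapter) = exp(−0.0000187 × 10000) = 0.829444
R(SAS expander) = exp(−0.0000326 × 10000) = 0.721805
R(power supply module) = exp(−0.0000129 × 10000) = 0.878974
Series (RAID controller and host adapter): 0.800115 × 0.829444 = 0.663651
Parallel (disk drive and [0.663651]): 1 − (1 − 0.836106)(1 − 0.663651) = 0.944874
Series ([0.944874] and SAS expander): 0.944874 × 0.721805 = 0.682015
Parallel ([0.682015] and power supply module): 1 − (1 − 0.682015)(1 − 0.878974) = 0.9615

0.9615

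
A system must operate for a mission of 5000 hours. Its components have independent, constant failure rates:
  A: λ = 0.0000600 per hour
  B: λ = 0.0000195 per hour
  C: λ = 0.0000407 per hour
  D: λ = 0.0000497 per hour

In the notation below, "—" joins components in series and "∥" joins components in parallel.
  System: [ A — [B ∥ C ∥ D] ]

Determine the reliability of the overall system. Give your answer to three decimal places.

R(A) = exp(−0.0000600 × 5000) = 0.74082
R(B) = exp(−0.0000195 × 5000) = 0.90710
R(C) = exp(−0.0000407 × 5000) = 0.81587
R(D) = exp(−0.0000497 × 5000) = 0.77997
Parallel (B, C, and D): 1 − (1 − 0.90710)(1 − 0.81587)(1 − 0.77997) = 0.99624
Series (A and [0.99624]): 0.74082 × 0.99624 = 0.738

0.738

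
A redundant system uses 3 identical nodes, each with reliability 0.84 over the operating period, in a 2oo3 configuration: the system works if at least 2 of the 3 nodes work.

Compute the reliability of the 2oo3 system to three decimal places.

R = Σ_{i=2}^{3} C(3,i) p^i (1−p)^{3−i} with p = 0.84
C(3,2)·0.84^2·0.16^1 = 0.33869
C(3,3)·0.84^3·0.16^0 = 0.59270
Sum = 0.931

0.931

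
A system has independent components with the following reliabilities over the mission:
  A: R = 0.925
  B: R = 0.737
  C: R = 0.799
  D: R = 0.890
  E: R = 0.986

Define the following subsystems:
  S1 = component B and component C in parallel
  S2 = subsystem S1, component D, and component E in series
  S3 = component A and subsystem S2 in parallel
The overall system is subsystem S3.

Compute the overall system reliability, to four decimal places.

0.9873

Parallel (B and C): 1 − (1 − 0.737000)(1 − 0.799000) = 0.947137
Series ([0.947137], D, and E): 0.947137 × 0.890000 × 0.986000 = 0.831151
Parallel (A and [0.831151]): 1 − (1 − 0.925000)(1 − 0.831151) = 0.9873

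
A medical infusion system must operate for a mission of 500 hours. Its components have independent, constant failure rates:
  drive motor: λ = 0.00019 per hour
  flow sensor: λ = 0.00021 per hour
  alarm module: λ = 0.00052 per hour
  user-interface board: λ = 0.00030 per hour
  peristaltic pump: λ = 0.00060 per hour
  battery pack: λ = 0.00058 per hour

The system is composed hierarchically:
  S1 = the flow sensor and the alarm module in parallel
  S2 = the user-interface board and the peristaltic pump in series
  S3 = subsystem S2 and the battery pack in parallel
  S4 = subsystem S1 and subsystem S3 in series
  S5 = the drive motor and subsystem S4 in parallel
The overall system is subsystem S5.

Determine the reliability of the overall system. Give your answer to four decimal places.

0.9899

R(drive motor) = exp(−0.00019 × 500) = 0.909373
R(flow sensor) = exp(−0.00021 × 500) = 0.900325
R(alarm module) = exp(−0.00052 × 500) = 0.771052
R(user-interface board) = exp(−0.00030 × 500) = 0.860708
R(peristaltic pump) = exp(−0.00060 × 500) = 0.740818
R(battery pack) = exp(−0.00058 × 500) = 0.748264
Parallel (flow sensor and alarm module): 1 − (1 − 0.900325)(1 − 0.771052) = 0.977180
Series (user-interface board and peristaltic pump): 0.860708 × 0.740818 = 0.637628
Parallel ([0.637628] and battery pack): 1 − (1 − 0.637628)(1 − 0.748264) = 0.908778
Series ([0.977180] and [0.908778]): 0.977180 × 0.908778 = 0.888040
Parallel (drive motor and [0.888040]): 1 − (1 − 0.909373)(1 − 0.888040) = 0.9899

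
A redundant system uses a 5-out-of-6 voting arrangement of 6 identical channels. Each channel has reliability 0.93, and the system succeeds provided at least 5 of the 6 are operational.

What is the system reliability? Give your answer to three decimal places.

0.939

R = Σ_{i=5}^{6} C(6,i) p^i (1−p)^{6−i} with p = 0.93
C(6,5)·0.93^5·0.07^1 = 0.29219
C(6,6)·0.93^6·0.07^0 = 0.64699
Sum = 0.939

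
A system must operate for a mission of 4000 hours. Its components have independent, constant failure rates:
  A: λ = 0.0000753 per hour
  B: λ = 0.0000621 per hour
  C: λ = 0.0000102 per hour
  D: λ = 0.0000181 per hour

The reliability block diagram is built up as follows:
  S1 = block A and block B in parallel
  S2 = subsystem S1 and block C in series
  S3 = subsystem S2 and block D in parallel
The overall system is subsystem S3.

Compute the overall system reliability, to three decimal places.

R(A) = exp(−0.0000753 × 4000) = 0.73993
R(B) = exp(−0.0000621 × 4000) = 0.78005
R(C) = exp(−0.0000102 × 4000) = 0.96002
R(D) = exp(−0.0000181 × 4000) = 0.93016
Parallel (A and B): 1 − (1 − 0.73993)(1 − 0.78005) = 0.94280
Series ([0.94280] and C): 0.94280 × 0.96002 = 0.90511
Parallel ([0.90511] and D): 1 − (1 − 0.90511)(1 − 0.93016) = 0.993

0.993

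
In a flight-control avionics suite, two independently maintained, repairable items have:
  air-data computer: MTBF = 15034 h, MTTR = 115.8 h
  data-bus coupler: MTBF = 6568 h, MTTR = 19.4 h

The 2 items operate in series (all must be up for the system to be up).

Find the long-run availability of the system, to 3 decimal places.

0.989

A(air-data computer) = MTBF/(MTBF+MTTR) = 15034/(15034+115.8) = 0.992356
A(data-bus coupler) = MTBF/(MTBF+MTTR) = 6568/(6568+19.4) = 0.997055
Series availability: 0.992356 × 0.997055 = 0.989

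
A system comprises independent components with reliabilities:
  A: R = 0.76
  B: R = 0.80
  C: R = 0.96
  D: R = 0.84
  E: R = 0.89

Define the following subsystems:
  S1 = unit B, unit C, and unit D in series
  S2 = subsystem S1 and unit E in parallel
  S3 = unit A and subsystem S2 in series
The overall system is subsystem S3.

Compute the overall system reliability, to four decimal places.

0.7303

Series (B, C, and D): 0.800000 × 0.960000 × 0.840000 = 0.645120
Parallel ([0.645120] and E): 1 − (1 − 0.645120)(1 − 0.890000) = 0.960963
Series (A and [0.960963]): 0.760000 × 0.960963 = 0.7303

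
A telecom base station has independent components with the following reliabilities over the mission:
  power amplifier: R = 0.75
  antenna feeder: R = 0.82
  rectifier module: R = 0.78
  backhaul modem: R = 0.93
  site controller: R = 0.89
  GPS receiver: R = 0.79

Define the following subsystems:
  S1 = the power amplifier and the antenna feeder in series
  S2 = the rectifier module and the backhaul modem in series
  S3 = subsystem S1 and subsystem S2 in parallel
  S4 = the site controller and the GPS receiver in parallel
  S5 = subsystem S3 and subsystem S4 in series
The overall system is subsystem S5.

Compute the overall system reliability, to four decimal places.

Series (power amplifier and antenna feeder): 0.750000 × 0.820000 = 0.615000
Series (rectifier module and backhaul modem): 0.780000 × 0.930000 = 0.725400
Parallel ([0.615000] and [0.725400]): 1 − (1 − 0.615000)(1 − 0.725400) = 0.894279
Parallel (site controller and GPS receiver): 1 − (1 − 0.890000)(1 − 0.790000) = 0.976900
Series ([0.894279] and [0.976900]): 0.894279 × 0.976900 = 0.8736

0.8736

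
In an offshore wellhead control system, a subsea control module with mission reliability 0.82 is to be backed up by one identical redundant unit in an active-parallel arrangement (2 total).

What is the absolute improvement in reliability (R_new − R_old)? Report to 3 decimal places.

0.148

R_before = 0.82
R_after = 1 − (1 − 0.82)^2 = 0.968
ΔR = 0.968 − 0.82 = 0.148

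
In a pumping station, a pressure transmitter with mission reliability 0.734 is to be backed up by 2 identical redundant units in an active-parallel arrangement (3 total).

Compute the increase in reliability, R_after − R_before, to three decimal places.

0.247

R_before = 0.734
R_after = 1 − (1 − 0.734)^3 = 0.981
ΔR = 0.981 − 0.734 = 0.247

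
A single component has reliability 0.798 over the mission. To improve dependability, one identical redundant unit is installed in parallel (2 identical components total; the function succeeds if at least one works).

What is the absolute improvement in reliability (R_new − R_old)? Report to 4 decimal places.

R_before = 0.798
R_after = 1 − (1 − 0.798)^2 = 0.9592
ΔR = 0.9592 − 0.798 = 0.1612

0.1612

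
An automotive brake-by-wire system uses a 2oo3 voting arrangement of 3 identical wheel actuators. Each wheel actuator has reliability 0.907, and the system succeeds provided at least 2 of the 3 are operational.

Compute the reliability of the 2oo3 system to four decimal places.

0.9757

R = Σ_{i=2}^{3} C(3,i) p^i (1−p)^{3−i} with p = 0.907
C(3,2)·0.907^2·0.093^1 = 0.229519
C(3,3)·0.907^3·0.093^0 = 0.746143
Sum = 0.9757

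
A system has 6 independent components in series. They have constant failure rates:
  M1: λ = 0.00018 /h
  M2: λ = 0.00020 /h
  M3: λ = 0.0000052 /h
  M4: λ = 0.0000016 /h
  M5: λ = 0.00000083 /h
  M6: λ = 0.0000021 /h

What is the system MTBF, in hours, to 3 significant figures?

Series of exponential components: λ_sys = Σ λ_i
λ_sys = 0.00018 + 0.00020 + 0.0000052 + 0.0000016 + 0.00000083 + 0.0000021 = 3.8973e-04 /h
MTBF = 1 / λ_sys = 2570 h

2570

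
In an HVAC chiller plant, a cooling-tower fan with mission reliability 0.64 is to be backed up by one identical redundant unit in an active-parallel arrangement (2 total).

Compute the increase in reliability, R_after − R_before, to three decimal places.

0.230

R_before = 0.64
R_after = 1 − (1 − 0.64)^2 = 0.870
ΔR = 0.870 − 0.64 = 0.230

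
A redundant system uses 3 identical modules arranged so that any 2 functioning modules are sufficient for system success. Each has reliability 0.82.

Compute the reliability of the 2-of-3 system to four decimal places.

R = Σ_{i=2}^{3} C(3,i) p^i (1−p)^{3−i} with p = 0.82
C(3,2)·0.82^2·0.18^1 = 0.363096
C(3,3)·0.82^3·0.18^0 = 0.551368
Sum = 0.9145

0.9145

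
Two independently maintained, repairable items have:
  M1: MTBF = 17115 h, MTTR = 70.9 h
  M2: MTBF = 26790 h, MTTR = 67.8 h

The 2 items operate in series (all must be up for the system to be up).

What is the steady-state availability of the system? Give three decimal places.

0.993

A(M1) = MTBF/(MTBF+MTTR) = 17115/(17115+70.9) = 0.995875
A(M2) = MTBF/(MTBF+MTTR) = 26790/(26790+67.8) = 0.997476
Series availability: 0.995875 × 0.997476 = 0.993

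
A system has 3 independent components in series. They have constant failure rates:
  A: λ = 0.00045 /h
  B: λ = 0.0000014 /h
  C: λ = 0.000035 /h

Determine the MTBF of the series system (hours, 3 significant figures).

2060

Series of exponential components: λ_sys = Σ λ_i
λ_sys = 0.00045 + 0.0000014 + 0.000035 = 4.8640e-04 /h
MTBF = 1 / λ_sys = 2060 h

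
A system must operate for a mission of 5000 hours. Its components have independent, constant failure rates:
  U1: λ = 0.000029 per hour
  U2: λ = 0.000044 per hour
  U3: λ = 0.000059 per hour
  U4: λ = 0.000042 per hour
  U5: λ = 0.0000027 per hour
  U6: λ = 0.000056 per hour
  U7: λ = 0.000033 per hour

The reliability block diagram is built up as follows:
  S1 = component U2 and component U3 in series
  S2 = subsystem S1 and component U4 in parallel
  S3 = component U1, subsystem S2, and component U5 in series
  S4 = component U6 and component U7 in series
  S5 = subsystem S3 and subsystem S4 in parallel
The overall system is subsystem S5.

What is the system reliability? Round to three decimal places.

0.924

R(U1) = exp(−0.000029 × 5000) = 0.86502
R(U2) = exp(−0.000044 × 5000) = 0.80252
R(U3) = exp(−0.000059 × 5000) = 0.74453
R(U4) = exp(−0.000042 × 5000) = 0.81058
R(U5) = exp(−0.0000027 × 5000) = 0.98659
R(U6) = exp(−0.000056 × 5000) = 0.75578
R(U7) = exp(−0.000033 × 5000) = 0.84789
Series (U2 and U3): 0.80252 × 0.74453 = 0.59750
Parallel ([0.59750] and U4): 1 − (1 − 0.59750)(1 − 0.81058) = 0.92376
Series (U1, [0.92376], and U5): 0.86502 × 0.92376 × 0.98659 = 0.78836
Series (U6 and U7): 0.75578 × 0.84789 = 0.64082
Parallel ([0.78836] and [0.64082]): 1 − (1 − 0.78836)(1 − 0.64082) = 0.924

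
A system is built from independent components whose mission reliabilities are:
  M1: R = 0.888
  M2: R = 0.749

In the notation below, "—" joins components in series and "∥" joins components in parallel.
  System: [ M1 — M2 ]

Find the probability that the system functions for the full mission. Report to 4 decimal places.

0.6651

Series (M1 and M2): 0.888000 × 0.749000 = 0.6651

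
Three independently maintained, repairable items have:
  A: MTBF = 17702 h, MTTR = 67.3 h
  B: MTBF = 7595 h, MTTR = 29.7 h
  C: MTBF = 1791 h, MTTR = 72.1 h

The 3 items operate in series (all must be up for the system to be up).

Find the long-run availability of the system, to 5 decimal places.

A(A) = MTBF/(MTBF+MTTR) = 17702/(17702+67.3) = 0.996213
A(B) = MTBF/(MTBF+MTTR) = 7595/(7595+29.7) = 0.996105
A(C) = MTBF/(MTBF+MTTR) = 1791/(1791+72.1) = 0.961301
Series availability: 0.996213 × 0.996105 × 0.961301 = 0.95393

0.95393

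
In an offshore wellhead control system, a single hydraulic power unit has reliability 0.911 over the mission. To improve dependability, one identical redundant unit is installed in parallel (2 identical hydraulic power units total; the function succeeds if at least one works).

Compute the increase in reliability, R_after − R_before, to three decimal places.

R_before = 0.911
R_after = 1 − (1 − 0.911)^2 = 0.992
ΔR = 0.992 − 0.911 = 0.081

0.081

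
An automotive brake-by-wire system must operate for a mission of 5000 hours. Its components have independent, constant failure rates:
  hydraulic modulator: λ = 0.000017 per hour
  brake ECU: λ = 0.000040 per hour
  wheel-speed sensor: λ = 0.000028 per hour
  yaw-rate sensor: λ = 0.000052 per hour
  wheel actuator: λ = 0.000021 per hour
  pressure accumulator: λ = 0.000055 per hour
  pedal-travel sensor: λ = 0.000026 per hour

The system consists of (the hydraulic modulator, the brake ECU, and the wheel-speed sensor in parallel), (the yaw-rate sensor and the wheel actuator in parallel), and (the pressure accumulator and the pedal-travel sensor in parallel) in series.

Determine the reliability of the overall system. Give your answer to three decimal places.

R(hydraulic modulator) = exp(−0.000017 × 5000) = 0.91851
R(brake ECU) = exp(−0.000040 × 5000) = 0.81873
R(wheel-speed sensor) = exp(−0.000028 × 5000) = 0.86936
R(yaw-rate sensor) = exp(−0.000052 × 5000) = 0.77105
R(wheel actuator) = exp(−0.000021 × 5000) = 0.90032
R(pressure accumulator) = exp(−0.000055 × 5000) = 0.75957
R(pedal-travel sensor) = exp(−0.000026 × 5000) = 0.87810
Parallel (hydraulic modulator, brake ECU, and wheel-speed sensor): 1 − (1 − 0.91851)(1 − 0.81873)(1 − 0.86936) = 0.99807
Parallel (yaw-rate sensor and wheel actuator): 1 − (1 − 0.77105)(1 − 0.90032) = 0.97718
Parallel (pressure accumulator and pedal-travel sensor): 1 − (1 − 0.75957)(1 − 0.87810) = 0.97069
Series ([0.99807], [0.97718], and [0.97069]): 0.99807 × 0.97718 × 0.97069 = 0.947

0.947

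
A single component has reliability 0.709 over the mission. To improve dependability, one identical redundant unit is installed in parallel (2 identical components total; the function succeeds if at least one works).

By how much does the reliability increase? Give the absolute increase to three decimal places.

R_before = 0.709
R_after = 1 − (1 − 0.709)^2 = 0.915
ΔR = 0.915 − 0.709 = 0.206

0.206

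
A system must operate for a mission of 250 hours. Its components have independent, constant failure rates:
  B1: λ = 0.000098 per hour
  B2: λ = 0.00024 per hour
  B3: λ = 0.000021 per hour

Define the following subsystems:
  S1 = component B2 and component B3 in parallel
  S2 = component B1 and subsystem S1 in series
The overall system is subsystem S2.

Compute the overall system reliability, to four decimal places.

0.9755

R(B1) = exp(−0.000098 × 250) = 0.975798
R(B2) = exp(−0.00024 × 250) = 0.941765
R(B3) = exp(−0.000021 × 250) = 0.994764
Parallel (B2 and B3): 1 − (1 − 0.941765)(1 − 0.994764) = 0.999695
Series (B1 and [0.999695]): 0.975798 × 0.999695 = 0.9755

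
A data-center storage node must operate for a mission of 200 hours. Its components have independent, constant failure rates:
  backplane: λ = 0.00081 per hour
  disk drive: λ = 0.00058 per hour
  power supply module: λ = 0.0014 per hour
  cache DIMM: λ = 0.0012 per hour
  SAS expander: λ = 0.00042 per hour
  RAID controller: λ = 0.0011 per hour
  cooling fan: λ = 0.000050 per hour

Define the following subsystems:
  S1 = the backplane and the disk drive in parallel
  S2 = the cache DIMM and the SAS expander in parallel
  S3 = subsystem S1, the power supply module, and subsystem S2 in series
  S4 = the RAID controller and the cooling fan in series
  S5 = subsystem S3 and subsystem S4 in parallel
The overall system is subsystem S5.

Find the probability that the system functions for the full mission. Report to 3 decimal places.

R(backplane) = exp(−0.00081 × 200) = 0.85044
R(disk drive) = exp(−0.00058 × 200) = 0.89048
R(power supply module) = exp(−0.0014 × 200) = 0.75578
R(cache DIMM) = exp(−0.0012 × 200) = 0.78663
R(SAS expander) = exp(−0.00042 × 200) = 0.91943
R(RAID controller) = exp(−0.0011 × 200) = 0.80252
R(cooling fan) = exp(−0.000050 × 200) = 0.99005
Parallel (backplane and disk drive): 1 − (1 − 0.85044)(1 − 0.89048) = 0.98362
Parallel (cache DIMM and SAS expander): 1 − (1 − 0.78663)(1 − 0.91943) = 0.98281
Series ([0.98362], power supply module, and [0.98281]): 0.98362 × 0.75578 × 0.98281 = 0.73062
Series (RAID controller and cooling fan): 0.80252 × 0.99005 = 0.79453
Parallel ([0.73062] and [0.79453]): 1 − (1 − 0.73062)(1 − 0.79453) = 0.945

0.945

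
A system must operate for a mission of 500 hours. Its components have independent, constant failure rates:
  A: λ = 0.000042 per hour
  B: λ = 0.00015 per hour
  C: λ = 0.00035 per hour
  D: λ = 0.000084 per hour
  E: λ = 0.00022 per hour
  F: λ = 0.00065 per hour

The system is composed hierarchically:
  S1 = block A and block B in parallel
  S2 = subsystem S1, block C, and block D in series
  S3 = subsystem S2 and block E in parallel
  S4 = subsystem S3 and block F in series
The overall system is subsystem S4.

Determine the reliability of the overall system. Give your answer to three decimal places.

0.708

R(A) = exp(−0.000042 × 500) = 0.97922
R(B) = exp(−0.00015 × 500) = 0.92774
R(C) = exp(−0.00035 × 500) = 0.83946
R(D) = exp(−0.000084 × 500) = 0.95887
R(E) = exp(−0.00022 × 500) = 0.89583
R(F) = exp(−0.00065 × 500) = 0.72253
Parallel (A and B): 1 − (1 − 0.97922)(1 − 0.92774) = 0.99850
Series ([0.99850], C, and D): 0.99850 × 0.83946 × 0.95887 = 0.80373
Parallel ([0.80373] and E): 1 − (1 − 0.80373)(1 − 0.89583) = 0.97955
Series ([0.97955] and F): 0.97955 × 0.72253 = 0.708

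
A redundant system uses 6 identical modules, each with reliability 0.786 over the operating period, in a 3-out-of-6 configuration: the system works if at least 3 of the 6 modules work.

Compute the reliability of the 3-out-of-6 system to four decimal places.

R = Σ_{i=3}^{6} C(6,i) p^i (1−p)^{6−i} with p = 0.786
C(6,3)·0.786^3·0.214^3 = 0.095179
C(6,4)·0.786^4·0.214^2 = 0.262186
C(6,5)·0.786^5·0.214^1 = 0.385192
C(6,6)·0.786^6·0.214^0 = 0.235795
Sum = 0.9784

0.9784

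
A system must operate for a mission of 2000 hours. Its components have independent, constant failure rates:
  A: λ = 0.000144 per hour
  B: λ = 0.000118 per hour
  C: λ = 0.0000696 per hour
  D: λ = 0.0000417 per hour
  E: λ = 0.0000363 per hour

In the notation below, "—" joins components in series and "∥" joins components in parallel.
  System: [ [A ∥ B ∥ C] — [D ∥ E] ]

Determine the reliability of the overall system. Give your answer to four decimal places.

R(A) = exp(−0.000144 × 2000) = 0.749762
R(B) = exp(−0.000118 × 2000) = 0.789781
R(C) = exp(−0.0000696 × 2000) = 0.870054
R(D) = exp(−0.0000417 × 2000) = 0.919983
R(E) = exp(−0.0000363 × 2000) = 0.929973
Parallel (A, B, and C): 1 − (1 − 0.749762)(1 − 0.789781)(1 − 0.870054) = 0.993164
Parallel (D and E): 1 − (1 − 0.919983)(1 − 0.929973) = 0.994397
Series ([0.993164] and [0.994397]): 0.993164 × 0.994397 = 0.9876

0.9876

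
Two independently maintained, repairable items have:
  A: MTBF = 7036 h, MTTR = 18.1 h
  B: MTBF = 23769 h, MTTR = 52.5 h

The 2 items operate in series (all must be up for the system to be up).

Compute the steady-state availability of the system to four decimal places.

A(A) = MTBF/(MTBF+MTTR) = 7036/(7036+18.1) = 0.997434
A(B) = MTBF/(MTBF+MTTR) = 23769/(23769+52.5) = 0.997796
Series availability: 0.997434 × 0.997796 = 0.9952

0.9952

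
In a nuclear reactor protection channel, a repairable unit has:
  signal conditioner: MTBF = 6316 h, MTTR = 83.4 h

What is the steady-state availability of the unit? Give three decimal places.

0.987

A(signal conditioner) = MTBF/(MTBF+MTTR) = 6316/(6316+83.4) = 0.987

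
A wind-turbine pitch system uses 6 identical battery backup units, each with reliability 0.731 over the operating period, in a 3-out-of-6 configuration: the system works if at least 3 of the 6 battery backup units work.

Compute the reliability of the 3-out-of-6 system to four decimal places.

0.9515

R = Σ_{i=3}^{6} C(6,i) p^i (1−p)^{6−i} with p = 0.731
C(6,3)·0.731^3·0.269^3 = 0.152068
C(6,4)·0.731^4·0.269^2 = 0.309931
C(6,5)·0.731^5·0.269^1 = 0.336892
C(6,6)·0.731^6·0.269^0 = 0.152582
Sum = 0.9515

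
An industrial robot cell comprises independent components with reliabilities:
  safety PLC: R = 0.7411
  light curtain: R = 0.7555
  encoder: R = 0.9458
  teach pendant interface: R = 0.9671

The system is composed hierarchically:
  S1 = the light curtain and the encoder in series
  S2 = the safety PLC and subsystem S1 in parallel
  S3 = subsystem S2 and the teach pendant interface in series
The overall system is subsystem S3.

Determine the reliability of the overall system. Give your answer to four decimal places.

Series (light curtain and encoder): 0.755500 × 0.945800 = 0.714552
Parallel (safety PLC and [0.714552]): 1 − (1 − 0.741100)(1 − 0.714552) = 0.926098
Series ([0.926098] and teach pendant interface): 0.926098 × 0.967100 = 0.8956

0.8956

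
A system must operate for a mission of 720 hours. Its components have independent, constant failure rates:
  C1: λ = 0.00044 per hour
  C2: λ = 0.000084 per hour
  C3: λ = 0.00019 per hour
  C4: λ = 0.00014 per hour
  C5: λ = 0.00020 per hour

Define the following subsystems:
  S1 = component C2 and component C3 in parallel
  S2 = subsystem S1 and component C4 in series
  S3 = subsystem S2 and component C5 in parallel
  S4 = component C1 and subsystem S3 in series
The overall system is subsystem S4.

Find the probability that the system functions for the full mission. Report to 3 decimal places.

R(C1) = exp(−0.00044 × 720) = 0.72848
R(C2) = exp(−0.000084 × 720) = 0.94131
R(C3) = exp(−0.00019 × 720) = 0.87214
R(C4) = exp(−0.00014 × 720) = 0.90411
R(C5) = exp(−0.00020 × 720) = 0.86589
Parallel (C2 and C3): 1 − (1 − 0.94131)(1 − 0.87214) = 0.99250
Series ([0.99250] and C4): 0.99250 × 0.90411 = 0.89733
Parallel ([0.89733] and C5): 1 − (1 − 0.89733)(1 − 0.86589) = 0.98623
Series (C1 and [0.98623]): 0.72848 × 0.98623 = 0.718

0.718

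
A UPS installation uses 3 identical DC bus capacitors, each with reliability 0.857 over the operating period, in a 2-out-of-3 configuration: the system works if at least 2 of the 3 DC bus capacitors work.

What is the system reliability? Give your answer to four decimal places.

0.9445

R = Σ_{i=2}^{3} C(3,i) p^i (1−p)^{3−i} with p = 0.857
C(3,2)·0.857^2·0.143^1 = 0.315079
C(3,3)·0.857^3·0.143^0 = 0.629423
Sum = 0.9445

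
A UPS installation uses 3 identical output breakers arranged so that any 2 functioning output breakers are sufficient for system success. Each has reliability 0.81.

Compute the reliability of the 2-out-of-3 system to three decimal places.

R = Σ_{i=2}^{3} C(3,i) p^i (1−p)^{3−i} with p = 0.81
C(3,2)·0.81^2·0.19^1 = 0.37398
C(3,3)·0.81^3·0.19^0 = 0.53144
Sum = 0.905

0.905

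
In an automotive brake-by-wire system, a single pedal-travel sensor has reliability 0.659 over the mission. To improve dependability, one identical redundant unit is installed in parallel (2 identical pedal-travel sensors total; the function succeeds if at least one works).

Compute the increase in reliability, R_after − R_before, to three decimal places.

R_before = 0.659
R_after = 1 − (1 − 0.659)^2 = 0.884
ΔR = 0.884 − 0.659 = 0.225

0.225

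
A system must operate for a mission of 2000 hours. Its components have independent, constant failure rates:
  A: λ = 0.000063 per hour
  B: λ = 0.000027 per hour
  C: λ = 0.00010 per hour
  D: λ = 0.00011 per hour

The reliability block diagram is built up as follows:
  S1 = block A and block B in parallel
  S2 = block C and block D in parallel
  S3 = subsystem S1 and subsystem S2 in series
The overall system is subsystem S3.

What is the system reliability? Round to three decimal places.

0.958

R(A) = exp(−0.000063 × 2000) = 0.88161
R(B) = exp(−0.000027 × 2000) = 0.94743
R(C) = exp(−0.00010 × 2000) = 0.81873
R(D) = exp(−0.00011 × 2000) = 0.80252
Parallel (A and B): 1 − (1 − 0.88161)(1 − 0.94743) = 0.99378
Parallel (C and D): 1 − (1 − 0.81873)(1 − 0.80252) = 0.96420
Series ([0.99378] and [0.96420]): 0.99378 × 0.96420 = 0.958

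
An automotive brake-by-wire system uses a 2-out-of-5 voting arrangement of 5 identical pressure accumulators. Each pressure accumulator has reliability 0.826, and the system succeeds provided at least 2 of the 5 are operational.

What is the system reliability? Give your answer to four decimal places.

R = Σ_{i=2}^{5} C(5,i) p^i (1−p)^{5−i} with p = 0.826
C(5,2)·0.826^2·0.174^3 = 0.035942
C(5,3)·0.826^3·0.174^2 = 0.170623
C(5,4)·0.826^4·0.174^1 = 0.404985
C(5,5)·0.826^5·0.174^0 = 0.384503
Sum = 0.9961

0.9961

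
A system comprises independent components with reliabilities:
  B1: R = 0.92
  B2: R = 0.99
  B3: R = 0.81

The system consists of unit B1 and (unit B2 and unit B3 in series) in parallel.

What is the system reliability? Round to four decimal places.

0.9842

Series (B2 and B3): 0.990000 × 0.810000 = 0.801900
Parallel (B1 and [0.801900]): 1 − (1 − 0.920000)(1 − 0.801900) = 0.9842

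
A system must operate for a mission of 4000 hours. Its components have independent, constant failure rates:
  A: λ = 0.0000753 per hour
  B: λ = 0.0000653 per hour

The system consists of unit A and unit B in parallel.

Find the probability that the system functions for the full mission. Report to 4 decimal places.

R(A) = exp(−0.0000753 × 4000) = 0.739930
R(B) = exp(−0.0000653 × 4000) = 0.770127
Parallel (A and B): 1 − (1 − 0.739930)(1 − 0.770127) = 0.9402

0.9402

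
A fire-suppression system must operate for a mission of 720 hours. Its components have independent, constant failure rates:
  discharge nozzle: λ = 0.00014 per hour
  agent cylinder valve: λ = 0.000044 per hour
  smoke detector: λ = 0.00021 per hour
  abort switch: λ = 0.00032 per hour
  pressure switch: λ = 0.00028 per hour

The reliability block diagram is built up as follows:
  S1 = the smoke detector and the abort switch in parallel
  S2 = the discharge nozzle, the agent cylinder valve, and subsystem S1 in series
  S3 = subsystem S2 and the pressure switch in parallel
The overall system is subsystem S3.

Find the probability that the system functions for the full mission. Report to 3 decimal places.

0.973

R(discharge nozzle) = exp(−0.00014 × 720) = 0.90411
R(agent cylinder valve) = exp(−0.000044 × 720) = 0.96882
R(smoke detector) = exp(−0.00021 × 720) = 0.85968
R(abort switch) = exp(−0.00032 × 720) = 0.79422
R(pressure switch) = exp(−0.00028 × 720) = 0.81742
Parallel (smoke detector and abort switch): 1 − (1 − 0.85968)(1 − 0.79422) = 0.97112
Series (discharge nozzle, agent cylinder valve, and [0.97112]): 0.90411 × 0.96882 × 0.97112 = 0.85062
Parallel ([0.85062] and pressure switch): 1 − (1 − 0.85062)(1 − 0.81742) = 0.973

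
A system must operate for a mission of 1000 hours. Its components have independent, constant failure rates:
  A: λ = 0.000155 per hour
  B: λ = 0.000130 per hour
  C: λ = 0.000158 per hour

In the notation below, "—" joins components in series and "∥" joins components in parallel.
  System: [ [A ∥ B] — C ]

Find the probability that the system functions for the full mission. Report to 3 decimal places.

0.839

R(A) = exp(−0.000155 × 1000) = 0.85642
R(B) = exp(−0.000130 × 1000) = 0.87810
R(C) = exp(−0.000158 × 1000) = 0.85385
Parallel (A and B): 1 − (1 − 0.85642)(1 − 0.87810) = 0.98250
Series ([0.98250] and C): 0.98250 × 0.85385 = 0.839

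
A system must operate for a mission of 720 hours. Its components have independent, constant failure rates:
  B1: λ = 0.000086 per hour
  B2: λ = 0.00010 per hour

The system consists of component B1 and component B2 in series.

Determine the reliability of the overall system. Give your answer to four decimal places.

R(B1) = exp(−0.000086 × 720) = 0.939958
R(B2) = exp(−0.00010 × 720) = 0.930531
Series (B1 and B2): 0.939958 × 0.930531 = 0.8747

0.8747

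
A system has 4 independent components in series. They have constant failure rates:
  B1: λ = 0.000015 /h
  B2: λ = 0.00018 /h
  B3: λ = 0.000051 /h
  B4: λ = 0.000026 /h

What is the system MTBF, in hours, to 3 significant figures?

Series of exponential components: λ_sys = Σ λ_i
λ_sys = 0.000015 + 0.00018 + 0.000051 + 0.000026 = 2.7200e-04 /h
MTBF = 1 / λ_sys = 3680 h

3680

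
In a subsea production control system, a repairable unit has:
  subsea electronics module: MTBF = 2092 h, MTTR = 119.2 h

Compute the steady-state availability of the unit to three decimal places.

0.946

A(subsea electronics module) = MTBF/(MTBF+MTTR) = 2092/(2092+119.2) = 0.946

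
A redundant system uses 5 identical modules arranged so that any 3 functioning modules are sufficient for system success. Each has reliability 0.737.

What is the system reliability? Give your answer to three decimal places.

R = Σ_{i=3}^{5} C(5,i) p^i (1−p)^{5−i} with p = 0.737
C(5,3)·0.737^3·0.263^2 = 0.27689
C(5,4)·0.737^4·0.263^1 = 0.38797
C(5,5)·0.737^5·0.263^0 = 0.21744
Sum = 0.882

0.882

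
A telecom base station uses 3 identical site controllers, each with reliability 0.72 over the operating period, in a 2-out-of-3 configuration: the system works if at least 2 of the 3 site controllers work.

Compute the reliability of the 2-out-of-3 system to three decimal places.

R = Σ_{i=2}^{3} C(3,i) p^i (1−p)^{3−i} with p = 0.72
C(3,2)·0.72^2·0.28^1 = 0.43546
C(3,3)·0.72^3·0.28^0 = 0.37325
Sum = 0.809

0.809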